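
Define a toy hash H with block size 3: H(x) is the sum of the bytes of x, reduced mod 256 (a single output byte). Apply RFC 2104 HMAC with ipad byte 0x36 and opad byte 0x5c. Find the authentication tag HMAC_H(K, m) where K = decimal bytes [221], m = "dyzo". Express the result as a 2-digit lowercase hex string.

Key decimal bytes [221] = dd is 1 byte ≤ B = 3; zero-pad to 3 bytes: K' = dd 00 00.
K' ⊕ ipad = eb 36 36.  K' ⊕ opad = 81 5c 5c.
Inner input = (K'⊕ipad) ∥ m = eb 36 36 ∥ 64 79 7a 6f.
Inner hash: sum = 235+54+54+100+121+122+111 = 797; mod 256 = 29 → 1d.
Outer input = (K'⊕opad) ∥ inner = 81 5c 5c ∥ 1d.
Outer hash (tag): sum = 129+92+92+29 = 342; mod 256 = 86 → 56.

56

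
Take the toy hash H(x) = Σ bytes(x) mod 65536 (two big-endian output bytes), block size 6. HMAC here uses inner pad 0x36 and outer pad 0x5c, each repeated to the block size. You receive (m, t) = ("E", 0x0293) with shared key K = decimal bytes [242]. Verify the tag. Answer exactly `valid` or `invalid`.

Key decimal bytes [242] = f2 is 1 byte ≤ B = 6; zero-pad to 6 bytes: K' = f2 00 00 00 00 00.
K' ⊕ ipad = c4 36 36 36 36 36; K' ⊕ opad = ae 5c 5c 5c 5c 5c.
Inner hash: sum = 196+54+54+54+54+54+69 = 535 → 02 17.
Outer hash (recomputed tag): sum = 174+92+92+92+92+92+2+23 = 659 → 02 93.
Recomputed tag = 0293; claimed = 0293 → match.

valid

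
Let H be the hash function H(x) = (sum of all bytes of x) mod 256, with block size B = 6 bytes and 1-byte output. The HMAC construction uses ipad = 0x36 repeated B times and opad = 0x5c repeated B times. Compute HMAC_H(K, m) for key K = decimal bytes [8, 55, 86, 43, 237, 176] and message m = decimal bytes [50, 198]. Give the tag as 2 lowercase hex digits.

f2

Key decimal bytes [8, 55, 86, 43, 237, 176] = 08 37 56 2b ed b0 is exactly B = 6 bytes: K' = 08 37 56 2b ed b0.
K' ⊕ ipad = 3e 01 60 1d db 86.  K' ⊕ opad = 54 6b 0a 77 b1 ec.
Inner input = (K'⊕ipad) ∥ m = 3e 01 60 1d db 86 ∥ 32 c6.
Inner hash: sum = 62+1+96+29+219+134+50+198 = 789; mod 256 = 21 → 15.
Outer input = (K'⊕opad) ∥ inner = 54 6b 0a 77 b1 ec ∥ 15.
Outer hash (tag): sum = 84+107+10+119+177+236+21 = 754; mod 256 = 242 → f2.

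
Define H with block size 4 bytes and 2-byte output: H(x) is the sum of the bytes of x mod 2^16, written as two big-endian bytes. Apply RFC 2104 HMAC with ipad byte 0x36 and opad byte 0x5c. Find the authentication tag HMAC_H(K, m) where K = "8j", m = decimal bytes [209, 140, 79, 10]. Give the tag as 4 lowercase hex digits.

01e0

Key "8j" = 38 6a is 2 bytes ≤ B = 4; zero-pad to 4 bytes: K' = 38 6a 00 00.
K' ⊕ ipad = 0e 5c 36 36.  K' ⊕ opad = 64 36 5c 5c.
Inner input = (K'⊕ipad) ∥ m = 0e 5c 36 36 ∥ d1 8c 4f 0a.
Inner hash: sum = 14+92+54+54+209+140+79+10 = 652 → 02 8c.
Outer input = (K'⊕opad) ∥ inner = 64 36 5c 5c ∥ 02 8c.
Outer hash (tag): sum = 100+54+92+92+2+140 = 480 → 01 e0.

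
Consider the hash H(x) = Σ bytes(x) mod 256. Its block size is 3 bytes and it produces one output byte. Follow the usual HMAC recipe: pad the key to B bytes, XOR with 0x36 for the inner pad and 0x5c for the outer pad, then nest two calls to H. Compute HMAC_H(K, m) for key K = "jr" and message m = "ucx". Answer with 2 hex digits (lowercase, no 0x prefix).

e6

Key "jr" = 6a 72 is 2 bytes ≤ B = 3; zero-pad to 3 bytes: K' = 6a 72 00.
K' ⊕ ipad = 5c 44 36.  K' ⊕ opad = 36 2e 5c.
Inner input = (K'⊕ipad) ∥ m = 5c 44 36 ∥ 75 63 78.
Inner hash: sum = 92+68+54+117+99+120 = 550; mod 256 = 38 → 26.
Outer input = (K'⊕opad) ∥ inner = 36 2e 5c ∥ 26.
Outer hash (tag): sum = 54+46+92+38 = 230 → e6.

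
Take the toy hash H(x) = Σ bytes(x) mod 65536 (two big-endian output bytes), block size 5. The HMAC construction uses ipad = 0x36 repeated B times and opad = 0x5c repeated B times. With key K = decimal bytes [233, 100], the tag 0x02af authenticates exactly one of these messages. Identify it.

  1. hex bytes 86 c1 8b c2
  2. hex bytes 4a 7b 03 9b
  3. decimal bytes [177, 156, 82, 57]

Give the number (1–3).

Key decimal bytes [233, 100] = e9 64 is 2 bytes ≤ B = 5; zero-pad to 5 bytes: K' = e9 64 00 00 00.
K' ⊕ ipad = df 52 36 36 36; K' ⊕ opad = b5 38 5c 5c 5c.
m1: inner = H(df 52 36 36 36 86 c1 8b c2) = 04 67; tag = H(b5 38 5c 5c 5c 04 67) = 026c
m2: inner = H(df 52 36 36 36 4a 7b 03 9b) = 03 36; tag = H(b5 38 5c 5c 5c 03 36) = 023a
m3: inner = H(df 52 36 36 36 b1 9c 52 39) = 03 ab; tag = H(b5 38 5c 5c 5c 03 ab) = 02af ← matches

3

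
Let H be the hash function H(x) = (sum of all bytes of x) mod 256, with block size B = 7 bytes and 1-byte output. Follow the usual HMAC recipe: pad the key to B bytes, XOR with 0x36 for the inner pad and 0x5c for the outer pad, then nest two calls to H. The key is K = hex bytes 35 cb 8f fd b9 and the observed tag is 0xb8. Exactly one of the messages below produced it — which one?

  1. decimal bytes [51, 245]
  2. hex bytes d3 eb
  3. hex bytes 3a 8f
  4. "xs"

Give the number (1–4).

Key hex bytes 35 cb 8f fd b9 is 5 bytes ≤ B = 7; zero-pad to 7 bytes: K' = 35 cb 8f fd b9 00 00.
K' ⊕ ipad = 03 fd b9 cb 8f 36 36; K' ⊕ opad = 69 97 d3 a1 e5 5c 5c.
m1: inner = H(03 fd b9 cb 8f 36 36 33 f5) = a7; tag = H(69 97 d3 a1 e5 5c 5c a7) = b8 ← matches
m2: inner = H(03 fd b9 cb 8f 36 36 d3 eb) = 3d; tag = H(69 97 d3 a1 e5 5c 5c 3d) = 4e
m3: inner = H(03 fd b9 cb 8f 36 36 3a 8f) = 48; tag = H(69 97 d3 a1 e5 5c 5c 48) = 59
m4: inner = H(03 fd b9 cb 8f 36 36 78 73) = 6a; tag = H(69 97 d3 a1 e5 5c 5c 6a) = 7b

1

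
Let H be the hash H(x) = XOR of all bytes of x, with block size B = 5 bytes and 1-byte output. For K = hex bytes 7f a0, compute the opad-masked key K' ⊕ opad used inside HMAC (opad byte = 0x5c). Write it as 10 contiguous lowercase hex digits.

Key hex bytes 7f a0 is 2 bytes ≤ B = 5; zero-pad to 5 bytes: K' = 7f a0 00 00 00.
XOR each byte with 0x5c: 7f⊕5c=23, a0⊕5c=fc, 00⊕5c=5c, 00⊕5c=5c, 00⊕5c=5c.

23fc5c5c5c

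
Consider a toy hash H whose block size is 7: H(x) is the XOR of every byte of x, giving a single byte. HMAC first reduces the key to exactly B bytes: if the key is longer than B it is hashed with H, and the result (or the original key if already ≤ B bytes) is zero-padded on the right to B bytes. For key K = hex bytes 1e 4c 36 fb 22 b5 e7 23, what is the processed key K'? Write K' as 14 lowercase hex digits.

cc000000000000

|K| = 8 > B = 7, so first hash the key.
H(K): XOR 1e⊕4c⊕36⊕fb⊕22⊕b5⊕e7⊕23 = cc.
Zero-pad H(K) = cc to 7 bytes: K' = cc 00 00 00 00 00 00.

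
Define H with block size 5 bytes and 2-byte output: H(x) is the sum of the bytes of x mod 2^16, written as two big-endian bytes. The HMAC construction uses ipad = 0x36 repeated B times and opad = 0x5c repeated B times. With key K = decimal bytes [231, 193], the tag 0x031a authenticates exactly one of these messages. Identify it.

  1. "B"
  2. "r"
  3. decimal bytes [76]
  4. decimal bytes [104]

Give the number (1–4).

Key decimal bytes [231, 193] = e7 c1 is 2 bytes ≤ B = 5; zero-pad to 5 bytes: K' = e7 c1 00 00 00.
K' ⊕ ipad = d1 f7 36 36 36; K' ⊕ opad = bb 9d 5c 5c 5c.
m1: inner = H(d1 f7 36 36 36 42) = 02 ac; tag = H(bb 9d 5c 5c 5c 02 ac) = 031a ← matches
m2: inner = H(d1 f7 36 36 36 72) = 02 dc; tag = H(bb 9d 5c 5c 5c 02 dc) = 034a
m3: inner = H(d1 f7 36 36 36 4c) = 02 b6; tag = H(bb 9d 5c 5c 5c 02 b6) = 0324
m4: inner = H(d1 f7 36 36 36 68) = 02 d2; tag = H(bb 9d 5c 5c 5c 02 d2) = 0340

1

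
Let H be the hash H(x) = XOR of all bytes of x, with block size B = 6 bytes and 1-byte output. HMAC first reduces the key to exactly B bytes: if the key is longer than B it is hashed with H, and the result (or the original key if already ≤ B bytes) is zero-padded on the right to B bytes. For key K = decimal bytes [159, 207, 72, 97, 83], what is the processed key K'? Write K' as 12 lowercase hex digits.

Key decimal bytes [159, 207, 72, 97, 83] = 9f cf 48 61 53 is 5 bytes ≤ B = 6; zero-pad to 6 bytes: K' = 9f cf 48 61 53 00.

9fcf48615300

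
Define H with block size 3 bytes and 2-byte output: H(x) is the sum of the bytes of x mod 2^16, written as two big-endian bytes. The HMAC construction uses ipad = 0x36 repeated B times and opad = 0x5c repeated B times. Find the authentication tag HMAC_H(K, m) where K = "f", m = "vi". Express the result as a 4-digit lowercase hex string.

018e

Key "f" = 66 is 1 byte ≤ B = 3; zero-pad to 3 bytes: K' = 66 00 00.
K' ⊕ ipad = 50 36 36.  K' ⊕ opad = 3a 5c 5c.
Inner input = (K'⊕ipad) ∥ m = 50 36 36 ∥ 76 69.
Inner hash: sum = 80+54+54+118+105 = 411 → 01 9b.
Outer input = (K'⊕opad) ∥ inner = 3a 5c 5c ∥ 01 9b.
Outer hash (tag): sum = 58+92+92+1+155 = 398 → 01 8e.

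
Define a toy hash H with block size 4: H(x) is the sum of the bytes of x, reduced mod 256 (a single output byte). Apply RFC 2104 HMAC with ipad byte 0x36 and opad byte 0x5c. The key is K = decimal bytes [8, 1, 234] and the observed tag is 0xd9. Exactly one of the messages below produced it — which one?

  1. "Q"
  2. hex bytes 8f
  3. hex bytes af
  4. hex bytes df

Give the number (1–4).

2

Key decimal bytes [8, 1, 234] = 08 01 ea is 3 bytes ≤ B = 4; zero-pad to 4 bytes: K' = 08 01 ea 00.
K' ⊕ ipad = 3e 37 dc 36; K' ⊕ opad = 54 5d b6 5c.
m1: inner = H(3e 37 dc 36 51) = d8; tag = H(54 5d b6 5c d8) = 9b
m2: inner = H(3e 37 dc 36 8f) = 16; tag = H(54 5d b6 5c 16) = d9 ← matches
m3: inner = H(3e 37 dc 36 af) = 36; tag = H(54 5d b6 5c 36) = f9
m4: inner = H(3e 37 dc 36 df) = 66; tag = H(54 5d b6 5c 66) = 29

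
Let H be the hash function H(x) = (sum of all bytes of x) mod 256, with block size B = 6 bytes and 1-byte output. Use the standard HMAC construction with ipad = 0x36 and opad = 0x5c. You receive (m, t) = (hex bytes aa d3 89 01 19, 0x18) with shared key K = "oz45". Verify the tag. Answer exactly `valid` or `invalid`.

Key "oz45" = 6f 7a 34 35 is 4 bytes ≤ B = 6; zero-pad to 6 bytes: K' = 6f 7a 34 35 00 00.
K' ⊕ ipad = 59 4c 02 03 36 36; K' ⊕ opad = 33 26 68 69 5c 5c.
Inner hash: sum = 89+76+2+3+54+54+170+211+137+1+25 = 822; mod 256 = 54 → 36.
Outer hash (recomputed tag): sum = 51+38+104+105+92+92+54 = 536; mod 256 = 24 → 18.
Recomputed tag = 18; claimed = 18 → match.

valid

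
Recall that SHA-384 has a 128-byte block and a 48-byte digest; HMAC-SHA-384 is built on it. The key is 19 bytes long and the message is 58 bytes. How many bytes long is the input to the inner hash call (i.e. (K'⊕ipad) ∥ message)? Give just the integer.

Key is 19 ≤ 128 bytes, zero-padded: |K'| = 128.
Inner input = (K'⊕ipad) ∥ m → 128 + 58 = 186 bytes.

186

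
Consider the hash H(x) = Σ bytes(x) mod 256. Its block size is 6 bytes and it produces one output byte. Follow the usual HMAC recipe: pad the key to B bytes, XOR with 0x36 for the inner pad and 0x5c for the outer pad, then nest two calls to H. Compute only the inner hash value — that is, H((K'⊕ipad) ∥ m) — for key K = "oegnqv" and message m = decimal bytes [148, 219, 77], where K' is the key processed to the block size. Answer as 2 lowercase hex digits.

98

Key "oegnqv" = 6f 65 67 6e 71 76 is exactly B = 6 bytes: K' = 6f 65 67 6e 71 76.
K' ⊕ ipad = 59 53 51 58 47 40.
Inner input = 59 53 51 58 47 40 ∥ 94 db 4d.
Inner hash: sum = 89+83+81+88+71+64+148+219+77 = 920; mod 256 = 152 → 98.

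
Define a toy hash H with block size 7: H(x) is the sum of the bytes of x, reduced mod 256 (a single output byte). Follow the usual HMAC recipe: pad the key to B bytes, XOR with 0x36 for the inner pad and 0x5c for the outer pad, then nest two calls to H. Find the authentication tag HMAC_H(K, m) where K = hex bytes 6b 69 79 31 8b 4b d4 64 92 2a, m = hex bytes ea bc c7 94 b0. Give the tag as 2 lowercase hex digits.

af

Key hex bytes 6b 69 79 31 8b 4b d4 64 92 2a is 10 bytes > B = 7, so hash it first: H(key) = 48, then zero-pad to 7 bytes: K' = 48 00 00 00 00 00 00.
K' ⊕ ipad = 7e 36 36 36 36 36 36.  K' ⊕ opad = 14 5c 5c 5c 5c 5c 5c.
Inner input = (K'⊕ipad) ∥ m = 7e 36 36 36 36 36 36 ∥ ea bc c7 94 b0.
Inner hash: sum = 126+54+54+54+54+54+54+234+188+199+148+176 = 1395; mod 256 = 115 → 73.
Outer input = (K'⊕opad) ∥ inner = 14 5c 5c 5c 5c 5c 5c ∥ 73.
Outer hash (tag): sum = 20+92+92+92+92+92+92+115 = 687; mod 256 = 175 → af.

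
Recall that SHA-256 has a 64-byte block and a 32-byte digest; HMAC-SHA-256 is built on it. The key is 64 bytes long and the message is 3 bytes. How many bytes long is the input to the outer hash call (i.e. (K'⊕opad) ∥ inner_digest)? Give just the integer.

Key is 64 ≤ 64 bytes, zero-padded: |K'| = 64.
Outer input = (K'⊕opad) ∥ H(inner) → 64 + 32 = 96 bytes.

96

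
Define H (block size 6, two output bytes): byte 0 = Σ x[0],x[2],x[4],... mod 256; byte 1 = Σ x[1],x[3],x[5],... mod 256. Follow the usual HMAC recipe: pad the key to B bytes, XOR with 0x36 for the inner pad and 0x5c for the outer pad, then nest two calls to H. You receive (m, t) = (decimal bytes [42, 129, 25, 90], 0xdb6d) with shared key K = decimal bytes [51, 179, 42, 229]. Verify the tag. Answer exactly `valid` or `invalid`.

valid

Key decimal bytes [51, 179, 42, 229] = 33 b3 2a e5 is 4 bytes ≤ B = 6; zero-pad to 6 bytes: K' = 33 b3 2a e5 00 00.
K' ⊕ ipad = 05 85 1c d3 36 36; K' ⊕ opad = 6f ef 76 b9 5c 5c.
Inner hash: even-index sum = 154 mod 256 = 154; odd-index sum = 617 mod 256 = 105 → 9a 69.
Outer hash (recomputed tag): even-index sum = 475 mod 256 = 219; odd-index sum = 621 mod 256 = 109 → db 6d.
Recomputed tag = db6d; claimed = db6d → match.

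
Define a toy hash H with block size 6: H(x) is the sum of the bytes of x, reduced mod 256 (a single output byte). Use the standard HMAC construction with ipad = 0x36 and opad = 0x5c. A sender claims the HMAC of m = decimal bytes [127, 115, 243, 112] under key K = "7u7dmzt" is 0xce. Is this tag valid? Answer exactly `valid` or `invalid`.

invalid

Key "7u7dmzt" = 37 75 37 64 6d 7a 74 is 7 bytes > B = 6, so hash it first: H(key) = a2, then zero-pad to 6 bytes: K' = a2 00 00 00 00 00.
K' ⊕ ipad = 94 36 36 36 36 36; K' ⊕ opad = fe 5c 5c 5c 5c 5c.
Inner hash: sum = 148+54+54+54+54+54+127+115+243+112 = 1015; mod 256 = 247 → f7.
Outer hash (recomputed tag): sum = 254+92+92+92+92+92+247 = 961; mod 256 = 193 → c1.
Recomputed tag = c1; claimed = ce → mismatch.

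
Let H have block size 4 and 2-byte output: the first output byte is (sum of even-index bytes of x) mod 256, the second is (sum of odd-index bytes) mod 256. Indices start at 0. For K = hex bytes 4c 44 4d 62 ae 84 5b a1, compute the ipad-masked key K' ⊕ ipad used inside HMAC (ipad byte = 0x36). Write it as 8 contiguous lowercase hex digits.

Key hex bytes 4c 44 4d 62 ae 84 5b a1 is 8 bytes > B = 4, so hash it first: H(key) = a2 cb, then zero-pad to 4 bytes: K' = a2 cb 00 00.
XOR each byte with 0x36: a2⊕36=94, cb⊕36=fd, 00⊕36=36, 00⊕36=36.

94fd3636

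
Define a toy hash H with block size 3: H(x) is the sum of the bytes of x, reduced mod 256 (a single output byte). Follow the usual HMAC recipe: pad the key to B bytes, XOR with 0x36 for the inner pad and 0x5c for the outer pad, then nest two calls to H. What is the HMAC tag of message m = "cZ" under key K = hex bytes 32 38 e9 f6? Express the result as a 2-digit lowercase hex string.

75

Key hex bytes 32 38 e9 f6 is 4 bytes > B = 3, so hash it first: H(key) = 49, then zero-pad to 3 bytes: K' = 49 00 00.
K' ⊕ ipad = 7f 36 36.  K' ⊕ opad = 15 5c 5c.
Inner input = (K'⊕ipad) ∥ m = 7f 36 36 ∥ 63 5a.
Inner hash: sum = 127+54+54+99+90 = 424; mod 256 = 168 → a8.
Outer input = (K'⊕opad) ∥ inner = 15 5c 5c ∥ a8.
Outer hash (tag): sum = 21+92+92+168 = 373; mod 256 = 117 → 75.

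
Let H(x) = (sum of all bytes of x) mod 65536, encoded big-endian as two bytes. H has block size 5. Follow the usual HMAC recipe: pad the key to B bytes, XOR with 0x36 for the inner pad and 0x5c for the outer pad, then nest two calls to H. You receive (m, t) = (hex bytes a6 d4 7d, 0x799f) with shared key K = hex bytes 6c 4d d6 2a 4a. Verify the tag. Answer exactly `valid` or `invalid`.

Key hex bytes 6c 4d d6 2a 4a is exactly B = 5 bytes: K' = 6c 4d d6 2a 4a.
K' ⊕ ipad = 5a 7b e0 1c 7c; K' ⊕ opad = 30 11 8a 76 16.
Inner hash: sum = 90+123+224+28+124+166+212+125 = 1092 → 04 44.
Outer hash (recomputed tag): sum = 48+17+138+118+22+4+68 = 415 → 01 9f.
Recomputed tag = 019f; claimed = 799f → mismatch.

invalid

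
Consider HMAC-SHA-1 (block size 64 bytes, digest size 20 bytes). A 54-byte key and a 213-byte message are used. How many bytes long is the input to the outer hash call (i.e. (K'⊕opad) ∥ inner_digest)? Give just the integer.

84

Key is 54 ≤ 64 bytes, zero-padded: |K'| = 64.
Outer input = (K'⊕opad) ∥ H(inner) → 64 + 20 = 84 bytes.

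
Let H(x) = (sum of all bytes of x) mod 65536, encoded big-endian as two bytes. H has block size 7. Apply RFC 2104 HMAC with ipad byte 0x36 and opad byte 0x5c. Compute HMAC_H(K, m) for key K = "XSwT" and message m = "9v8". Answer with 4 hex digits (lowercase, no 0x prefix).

025b

Key "XSwT" = 58 53 77 54 is 4 bytes ≤ B = 7; zero-pad to 7 bytes: K' = 58 53 77 54 00 00 00.
K' ⊕ ipad = 6e 65 41 62 36 36 36.  K' ⊕ opad = 04 0f 2b 08 5c 5c 5c.
Inner input = (K'⊕ipad) ∥ m = 6e 65 41 62 36 36 36 ∥ 39 76 38.
Inner hash: sum = 110+101+65+98+54+54+54+57+118+56 = 767 → 02 ff.
Outer input = (K'⊕opad) ∥ inner = 04 0f 2b 08 5c 5c 5c ∥ 02 ff.
Outer hash (tag): sum = 4+15+43+8+92+92+92+2+255 = 603 → 02 5b.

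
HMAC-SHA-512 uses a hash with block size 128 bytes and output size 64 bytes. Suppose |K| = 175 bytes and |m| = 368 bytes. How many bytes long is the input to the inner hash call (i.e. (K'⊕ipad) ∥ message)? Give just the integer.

Key is 175 > 128 bytes, so it is hashed to 64 bytes then zero-padded to 128: |K'| = 128.
Inner input = (K'⊕ipad) ∥ m → 128 + 368 = 496 bytes.

496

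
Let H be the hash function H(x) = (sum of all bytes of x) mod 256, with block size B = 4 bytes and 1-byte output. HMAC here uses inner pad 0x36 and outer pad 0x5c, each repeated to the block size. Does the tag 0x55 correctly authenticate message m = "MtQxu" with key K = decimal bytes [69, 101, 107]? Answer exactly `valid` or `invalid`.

Key decimal bytes [69, 101, 107] = 45 65 6b is 3 bytes ≤ B = 4; zero-pad to 4 bytes: K' = 45 65 6b 00.
K' ⊕ ipad = 73 53 5d 36; K' ⊕ opad = 19 39 37 5c.
Inner hash: sum = 115+83+93+54+77+116+81+120+117 = 856; mod 256 = 88 → 58.
Outer hash (recomputed tag): sum = 25+57+55+92+88 = 317; mod 256 = 61 → 3d.
Recomputed tag = 3d; claimed = 55 → mismatch.

invalid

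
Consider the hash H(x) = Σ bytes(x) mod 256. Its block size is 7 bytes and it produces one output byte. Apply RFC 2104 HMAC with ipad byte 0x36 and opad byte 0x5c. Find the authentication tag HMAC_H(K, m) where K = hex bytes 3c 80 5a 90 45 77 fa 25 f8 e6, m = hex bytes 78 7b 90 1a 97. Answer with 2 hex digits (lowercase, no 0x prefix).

Key hex bytes 3c 80 5a 90 45 77 fa 25 f8 e6 is 10 bytes > B = 7, so hash it first: H(key) = 5f, then zero-pad to 7 bytes: K' = 5f 00 00 00 00 00 00.
K' ⊕ ipad = 69 36 36 36 36 36 36.  K' ⊕ opad = 03 5c 5c 5c 5c 5c 5c.
Inner input = (K'⊕ipad) ∥ m = 69 36 36 36 36 36 36 ∥ 78 7b 90 1a 97.
Inner hash: sum = 105+54+54+54+54+54+54+120+123+144+26+151 = 993; mod 256 = 225 → e1.
Outer input = (K'⊕opad) ∥ inner = 03 5c 5c 5c 5c 5c 5c ∥ e1.
Outer hash (tag): sum = 3+92+92+92+92+92+92+225 = 780; mod 256 = 12 → 0c.

0c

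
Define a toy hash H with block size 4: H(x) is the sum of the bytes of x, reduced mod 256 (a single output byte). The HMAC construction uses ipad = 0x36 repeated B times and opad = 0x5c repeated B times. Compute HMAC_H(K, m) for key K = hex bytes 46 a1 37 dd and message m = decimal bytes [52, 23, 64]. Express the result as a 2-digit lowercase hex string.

81

Key hex bytes 46 a1 37 dd is exactly B = 4 bytes: K' = 46 a1 37 dd.
K' ⊕ ipad = 70 97 01 eb.  K' ⊕ opad = 1a fd 6b 81.
Inner input = (K'⊕ipad) ∥ m = 70 97 01 eb ∥ 34 17 40.
Inner hash: sum = 112+151+1+235+52+23+64 = 638; mod 256 = 126 → 7e.
Outer input = (K'⊕opad) ∥ inner = 1a fd 6b 81 ∥ 7e.
Outer hash (tag): sum = 26+253+107+129+126 = 641; mod 256 = 129 → 81.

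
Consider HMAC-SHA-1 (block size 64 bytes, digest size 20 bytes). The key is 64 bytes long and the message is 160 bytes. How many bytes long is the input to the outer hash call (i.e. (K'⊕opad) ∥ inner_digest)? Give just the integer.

84

Key is 64 ≤ 64 bytes, zero-padded: |K'| = 64.
Outer input = (K'⊕opad) ∥ H(inner) → 64 + 20 = 84 bytes.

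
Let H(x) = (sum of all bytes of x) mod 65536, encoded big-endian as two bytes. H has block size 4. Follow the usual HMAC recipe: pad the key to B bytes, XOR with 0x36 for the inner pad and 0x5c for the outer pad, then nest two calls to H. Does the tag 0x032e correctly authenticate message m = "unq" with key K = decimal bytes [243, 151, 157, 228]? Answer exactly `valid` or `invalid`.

Key decimal bytes [243, 151, 157, 228] = f3 97 9d e4 is exactly B = 4 bytes: K' = f3 97 9d e4.
K' ⊕ ipad = c5 a1 ab d2; K' ⊕ opad = af cb c1 b8.
Inner hash: sum = 197+161+171+210+117+110+113 = 1079 → 04 37.
Outer hash (recomputed tag): sum = 175+203+193+184+4+55 = 814 → 03 2e.
Recomputed tag = 032e; claimed = 032e → match.

valid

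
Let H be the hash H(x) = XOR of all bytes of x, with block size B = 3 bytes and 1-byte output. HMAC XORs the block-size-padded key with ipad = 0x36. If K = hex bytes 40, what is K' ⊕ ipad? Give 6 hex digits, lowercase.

Key hex bytes 40 is 1 byte ≤ B = 3; zero-pad to 3 bytes: K' = 40 00 00.
XOR each byte with 0x36: 40⊕36=76, 00⊕36=36, 00⊕36=36.

763636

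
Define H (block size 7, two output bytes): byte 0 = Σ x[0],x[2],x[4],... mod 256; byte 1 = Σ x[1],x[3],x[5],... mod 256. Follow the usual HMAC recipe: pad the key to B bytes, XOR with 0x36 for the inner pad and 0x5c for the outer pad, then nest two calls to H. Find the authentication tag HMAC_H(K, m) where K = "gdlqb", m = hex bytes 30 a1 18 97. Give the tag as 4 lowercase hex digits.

1c2e

Key "gdlqb" = 67 64 6c 71 62 is 5 bytes ≤ B = 7; zero-pad to 7 bytes: K' = 67 64 6c 71 62 00 00.
K' ⊕ ipad = 51 52 5a 47 54 36 36.  K' ⊕ opad = 3b 38 30 2d 3e 5c 5c.
Inner input = (K'⊕ipad) ∥ m = 51 52 5a 47 54 36 36 ∥ 30 a1 18 97.
Inner hash: even-index sum = 621 mod 256 = 109; odd-index sum = 279 mod 256 = 23 → 6d 17.
Outer input = (K'⊕opad) ∥ inner = 3b 38 30 2d 3e 5c 5c ∥ 6d 17.
Outer hash (tag): even-index sum = 284 mod 256 = 28; odd-index sum = 302 mod 256 = 46 → 1c 2e.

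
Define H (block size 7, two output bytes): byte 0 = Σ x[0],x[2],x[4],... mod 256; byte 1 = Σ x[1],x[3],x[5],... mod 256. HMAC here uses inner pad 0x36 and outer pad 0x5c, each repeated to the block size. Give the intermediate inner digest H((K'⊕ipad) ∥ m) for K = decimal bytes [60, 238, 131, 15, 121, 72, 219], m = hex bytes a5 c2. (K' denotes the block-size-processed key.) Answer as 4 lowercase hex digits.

Key decimal bytes [60, 238, 131, 15, 121, 72, 219] = 3c ee 83 0f 79 48 db is exactly B = 7 bytes: K' = 3c ee 83 0f 79 48 db.
K' ⊕ ipad = 0a d8 b5 39 4f 7e ed.
Inner input = 0a d8 b5 39 4f 7e ed ∥ a5 c2.
Inner hash: even-index sum = 701 mod 256 = 189; odd-index sum = 564 mod 256 = 52 → bd 34.

bd34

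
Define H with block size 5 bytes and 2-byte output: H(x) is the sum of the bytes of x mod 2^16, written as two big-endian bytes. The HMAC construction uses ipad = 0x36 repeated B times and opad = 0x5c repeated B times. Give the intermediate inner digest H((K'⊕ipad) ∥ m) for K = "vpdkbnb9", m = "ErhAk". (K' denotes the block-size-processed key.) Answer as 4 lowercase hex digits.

Key "vpdkbnb9" = 76 70 64 6b 62 6e 62 39 is 8 bytes > B = 5, so hash it first: H(key) = 03 20, then zero-pad to 5 bytes: K' = 03 20 00 00 00.
K' ⊕ ipad = 35 16 36 36 36.
Inner input = 35 16 36 36 36 ∥ 45 72 68 41 6b.
Inner hash: sum = 53+22+54+54+54+69+114+104+65+107 = 696 → 02 b8.

02b8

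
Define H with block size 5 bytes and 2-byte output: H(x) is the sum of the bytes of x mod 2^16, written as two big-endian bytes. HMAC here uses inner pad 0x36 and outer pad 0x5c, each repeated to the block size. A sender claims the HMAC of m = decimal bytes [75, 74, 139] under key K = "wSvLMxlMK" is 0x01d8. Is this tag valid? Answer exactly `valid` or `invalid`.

valid

Key "wSvLMxlMK" = 77 53 76 4c 4d 78 6c 4d 4b is 9 bytes > B = 5, so hash it first: H(key) = 03 55, then zero-pad to 5 bytes: K' = 03 55 00 00 00.
K' ⊕ ipad = 35 63 36 36 36; K' ⊕ opad = 5f 09 5c 5c 5c.
Inner hash: sum = 53+99+54+54+54+75+74+139 = 602 → 02 5a.
Outer hash (recomputed tag): sum = 95+9+92+92+92+2+90 = 472 → 01 d8.
Recomputed tag = 01d8; claimed = 01d8 → match.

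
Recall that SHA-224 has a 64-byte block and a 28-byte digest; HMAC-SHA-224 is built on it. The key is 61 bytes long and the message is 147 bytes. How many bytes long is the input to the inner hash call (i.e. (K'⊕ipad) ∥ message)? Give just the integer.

211

Key is 61 ≤ 64 bytes, zero-padded: |K'| = 64.
Inner input = (K'⊕ipad) ∥ m → 64 + 147 = 211 bytes.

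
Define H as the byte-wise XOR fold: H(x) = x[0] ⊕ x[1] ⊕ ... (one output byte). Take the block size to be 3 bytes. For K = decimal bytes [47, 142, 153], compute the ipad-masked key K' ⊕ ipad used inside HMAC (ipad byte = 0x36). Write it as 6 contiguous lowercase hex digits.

Key decimal bytes [47, 142, 153] = 2f 8e 99 is exactly B = 3 bytes: K' = 2f 8e 99.
XOR each byte with 0x36: 2f⊕36=19, 8e⊕36=b8, 99⊕36=af.

19b8af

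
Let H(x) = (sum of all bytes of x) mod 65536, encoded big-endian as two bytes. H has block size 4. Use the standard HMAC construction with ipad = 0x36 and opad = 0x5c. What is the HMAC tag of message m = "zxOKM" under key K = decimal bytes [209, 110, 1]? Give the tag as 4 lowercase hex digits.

Key decimal bytes [209, 110, 1] = d1 6e 01 is 3 bytes ≤ B = 4; zero-pad to 4 bytes: K' = d1 6e 01 00.
K' ⊕ ipad = e7 58 37 36.  K' ⊕ opad = 8d 32 5d 5c.
Inner input = (K'⊕ipad) ∥ m = e7 58 37 36 ∥ 7a 78 4f 4b 4d.
Inner hash: sum = 231+88+55+54+122+120+79+75+77 = 901 → 03 85.
Outer input = (K'⊕opad) ∥ inner = 8d 32 5d 5c ∥ 03 85.
Outer hash (tag): sum = 141+50+93+92+3+133 = 512 → 02 00.

0200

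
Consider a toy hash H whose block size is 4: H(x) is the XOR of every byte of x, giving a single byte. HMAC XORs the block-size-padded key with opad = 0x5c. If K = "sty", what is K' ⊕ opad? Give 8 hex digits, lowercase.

Key "sty" = 73 74 79 is 3 bytes ≤ B = 4; zero-pad to 4 bytes: K' = 73 74 79 00.
XOR each byte with 0x5c: 73⊕5c=2f, 74⊕5c=28, 79⊕5c=25, 00⊕5c=5c.

2f28255c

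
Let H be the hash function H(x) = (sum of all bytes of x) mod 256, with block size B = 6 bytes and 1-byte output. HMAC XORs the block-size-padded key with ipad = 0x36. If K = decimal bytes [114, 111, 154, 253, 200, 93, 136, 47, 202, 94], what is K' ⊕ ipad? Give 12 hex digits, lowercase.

4a3636363636

Key decimal bytes [114, 111, 154, 253, 200, 93, 136, 47, 202, 94] = 72 6f 9a fd c8 5d 88 2f ca 5e is 10 bytes > B = 6, so hash it first: H(key) = 7c, then zero-pad to 6 bytes: K' = 7c 00 00 00 00 00.
XOR each byte with 0x36: 7c⊕36=4a, 00⊕36=36, 00⊕36=36, 00⊕36=36, 00⊕36=36, 00⊕36=36.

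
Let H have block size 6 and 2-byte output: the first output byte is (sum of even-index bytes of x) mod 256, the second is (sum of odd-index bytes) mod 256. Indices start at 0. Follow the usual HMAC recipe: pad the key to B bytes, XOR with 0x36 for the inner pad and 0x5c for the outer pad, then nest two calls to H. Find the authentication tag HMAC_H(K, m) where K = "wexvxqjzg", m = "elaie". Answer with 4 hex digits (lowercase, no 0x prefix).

Key "wexvxqjzg" = 77 65 78 76 78 71 6a 7a 67 is 9 bytes > B = 6, so hash it first: H(key) = 38 c6, then zero-pad to 6 bytes: K' = 38 c6 00 00 00 00.
K' ⊕ ipad = 0e f0 36 36 36 36.  K' ⊕ opad = 64 9a 5c 5c 5c 5c.
Inner input = (K'⊕ipad) ∥ m = 0e f0 36 36 36 36 ∥ 65 6c 61 69 65.
Inner hash: even-index sum = 421 mod 256 = 165; odd-index sum = 561 mod 256 = 49 → a5 31.
Outer input = (K'⊕opad) ∥ inner = 64 9a 5c 5c 5c 5c ∥ a5 31.
Outer hash (tag): even-index sum = 449 mod 256 = 193; odd-index sum = 387 mod 256 = 131 → c1 83.

c183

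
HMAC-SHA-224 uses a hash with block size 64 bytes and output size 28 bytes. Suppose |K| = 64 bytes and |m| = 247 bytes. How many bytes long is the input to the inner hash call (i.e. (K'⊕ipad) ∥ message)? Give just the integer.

Key is 64 ≤ 64 bytes, zero-padded: |K'| = 64.
Inner input = (K'⊕ipad) ∥ m → 64 + 247 = 311 bytes.

311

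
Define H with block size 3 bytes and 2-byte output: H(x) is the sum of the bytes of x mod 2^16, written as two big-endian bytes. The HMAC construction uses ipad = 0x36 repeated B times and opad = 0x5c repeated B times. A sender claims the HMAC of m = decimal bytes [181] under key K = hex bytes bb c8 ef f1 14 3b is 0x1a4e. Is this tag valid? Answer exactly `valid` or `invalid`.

Key hex bytes bb c8 ef f1 14 3b is 6 bytes > B = 3, so hash it first: H(key) = 03 b2, then zero-pad to 3 bytes: K' = 03 b2 00.
K' ⊕ ipad = 35 84 36; K' ⊕ opad = 5f ee 5c.
Inner hash: sum = 53+132+54+181 = 420 → 01 a4.
Outer hash (recomputed tag): sum = 95+238+92+1+164 = 590 → 02 4e.
Recomputed tag = 024e; claimed = 1a4e → mismatch.

invalid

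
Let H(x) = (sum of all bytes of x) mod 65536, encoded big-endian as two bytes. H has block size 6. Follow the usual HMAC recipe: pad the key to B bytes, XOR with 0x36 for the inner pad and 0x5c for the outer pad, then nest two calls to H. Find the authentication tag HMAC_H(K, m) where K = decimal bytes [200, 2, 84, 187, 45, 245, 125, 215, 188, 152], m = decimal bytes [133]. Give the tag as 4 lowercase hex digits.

Key decimal bytes [200, 2, 84, 187, 45, 245, 125, 215, 188, 152] = c8 02 54 bb 2d f5 7d d7 bc 98 is 10 bytes > B = 6, so hash it first: H(key) = 05 a3, then zero-pad to 6 bytes: K' = 05 a3 00 00 00 00.
K' ⊕ ipad = 33 95 36 36 36 36.  K' ⊕ opad = 59 ff 5c 5c 5c 5c.
Inner input = (K'⊕ipad) ∥ m = 33 95 36 36 36 36 ∥ 85.
Inner hash: sum = 51+149+54+54+54+54+133 = 549 → 02 25.
Outer input = (K'⊕opad) ∥ inner = 59 ff 5c 5c 5c 5c ∥ 02 25.
Outer hash (tag): sum = 89+255+92+92+92+92+2+37 = 751 → 02 ef.

02ef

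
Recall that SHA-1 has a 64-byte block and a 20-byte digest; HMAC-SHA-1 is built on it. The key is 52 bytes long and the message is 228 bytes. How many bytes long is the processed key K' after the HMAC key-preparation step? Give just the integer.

64

Key is 52 ≤ 64 bytes, zero-padded: |K'| = 64.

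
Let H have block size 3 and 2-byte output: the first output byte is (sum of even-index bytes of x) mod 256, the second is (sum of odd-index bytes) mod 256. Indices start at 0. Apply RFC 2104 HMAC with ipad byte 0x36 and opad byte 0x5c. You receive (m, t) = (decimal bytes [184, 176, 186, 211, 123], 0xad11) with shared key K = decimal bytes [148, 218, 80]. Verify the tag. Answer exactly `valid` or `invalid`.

valid

Key decimal bytes [148, 218, 80] = 94 da 50 is exactly B = 3 bytes: K' = 94 da 50.
K' ⊕ ipad = a2 ec 66; K' ⊕ opad = c8 86 0c.
Inner hash: even-index sum = 651 mod 256 = 139; odd-index sum = 729 mod 256 = 217 → 8b d9.
Outer hash (recomputed tag): even-index sum = 429 mod 256 = 173; odd-index sum = 273 mod 256 = 17 → ad 11.
Recomputed tag = ad11; claimed = ad11 → match.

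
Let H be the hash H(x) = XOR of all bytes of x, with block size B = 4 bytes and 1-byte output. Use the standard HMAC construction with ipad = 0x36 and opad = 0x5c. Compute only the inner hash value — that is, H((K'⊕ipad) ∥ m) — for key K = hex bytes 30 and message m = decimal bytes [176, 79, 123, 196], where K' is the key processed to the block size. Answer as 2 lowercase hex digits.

70

Key hex bytes 30 is 1 byte ≤ B = 4; zero-pad to 4 bytes: K' = 30 00 00 00.
K' ⊕ ipad = 06 36 36 36.
Inner input = 06 36 36 36 ∥ b0 4f 7b c4.
Inner hash: XOR 06⊕36⊕36⊕36⊕b0⊕4f⊕7b⊕c4 = 70.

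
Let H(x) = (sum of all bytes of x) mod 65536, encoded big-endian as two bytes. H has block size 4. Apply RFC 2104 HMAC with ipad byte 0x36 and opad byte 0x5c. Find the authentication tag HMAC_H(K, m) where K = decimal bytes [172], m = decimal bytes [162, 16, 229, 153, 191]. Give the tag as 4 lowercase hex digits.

Key decimal bytes [172] = ac is 1 byte ≤ B = 4; zero-pad to 4 bytes: K' = ac 00 00 00.
K' ⊕ ipad = 9a 36 36 36.  K' ⊕ opad = f0 5c 5c 5c.
Inner input = (K'⊕ipad) ∥ m = 9a 36 36 36 ∥ a2 10 e5 99 bf.
Inner hash: sum = 154+54+54+54+162+16+229+153+191 = 1067 → 04 2b.
Outer input = (K'⊕opad) ∥ inner = f0 5c 5c 5c ∥ 04 2b.
Outer hash (tag): sum = 240+92+92+92+4+43 = 563 → 02 33.

0233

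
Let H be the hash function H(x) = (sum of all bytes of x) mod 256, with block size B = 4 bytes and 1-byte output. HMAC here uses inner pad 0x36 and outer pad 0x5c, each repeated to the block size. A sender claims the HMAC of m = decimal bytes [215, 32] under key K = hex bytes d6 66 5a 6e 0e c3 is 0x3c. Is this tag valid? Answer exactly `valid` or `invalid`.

invalid

Key hex bytes d6 66 5a 6e 0e c3 is 6 bytes > B = 4, so hash it first: H(key) = d5, then zero-pad to 4 bytes: K' = d5 00 00 00.
K' ⊕ ipad = e3 36 36 36; K' ⊕ opad = 89 5c 5c 5c.
Inner hash: sum = 227+54+54+54+215+32 = 636; mod 256 = 124 → 7c.
Outer hash (recomputed tag): sum = 137+92+92+92+124 = 537; mod 256 = 25 → 19.
Recomputed tag = 19; claimed = 3c → mismatch.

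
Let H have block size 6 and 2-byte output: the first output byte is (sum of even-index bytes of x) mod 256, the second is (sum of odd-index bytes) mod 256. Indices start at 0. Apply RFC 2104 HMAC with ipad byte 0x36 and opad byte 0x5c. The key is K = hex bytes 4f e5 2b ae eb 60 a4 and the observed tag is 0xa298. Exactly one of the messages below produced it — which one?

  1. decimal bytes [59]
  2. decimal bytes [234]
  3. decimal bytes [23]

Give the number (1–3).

Key hex bytes 4f e5 2b ae eb 60 a4 is 7 bytes > B = 6, so hash it first: H(key) = 09 f3, then zero-pad to 6 bytes: K' = 09 f3 00 00 00 00.
K' ⊕ ipad = 3f c5 36 36 36 36; K' ⊕ opad = 55 af 5c 5c 5c 5c.
m1: inner = H(3f c5 36 36 36 36 3b) = e6 31; tag = H(55 af 5c 5c 5c 5c e6 31) = f398
m2: inner = H(3f c5 36 36 36 36 ea) = 95 31; tag = H(55 af 5c 5c 5c 5c 95 31) = a298 ← matches
m3: inner = H(3f c5 36 36 36 36 17) = c2 31; tag = H(55 af 5c 5c 5c 5c c2 31) = cf98

2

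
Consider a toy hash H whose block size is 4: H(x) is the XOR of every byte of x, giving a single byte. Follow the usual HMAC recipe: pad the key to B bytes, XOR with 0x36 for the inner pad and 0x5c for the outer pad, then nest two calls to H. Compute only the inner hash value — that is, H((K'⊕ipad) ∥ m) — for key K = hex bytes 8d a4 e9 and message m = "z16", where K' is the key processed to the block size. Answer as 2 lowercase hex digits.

bd

Key hex bytes 8d a4 e9 is 3 bytes ≤ B = 4; zero-pad to 4 bytes: K' = 8d a4 e9 00.
K' ⊕ ipad = bb 92 df 36.
Inner input = bb 92 df 36 ∥ 7a 31 36.
Inner hash: XOR bb⊕92⊕df⊕36⊕7a⊕31⊕36 = bd.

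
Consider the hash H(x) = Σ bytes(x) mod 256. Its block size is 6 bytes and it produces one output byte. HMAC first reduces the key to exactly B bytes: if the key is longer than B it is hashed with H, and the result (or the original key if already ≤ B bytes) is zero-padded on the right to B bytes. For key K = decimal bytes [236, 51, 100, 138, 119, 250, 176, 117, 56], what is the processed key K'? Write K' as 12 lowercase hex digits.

db0000000000

|K| = 9 > B = 6, so first hash the key.
H(K): sum = 236+51+100+138+119+250+176+117+56 = 1243; mod 256 = 219 → db.
Zero-pad H(K) = db to 6 bytes: K' = db 00 00 00 00 00.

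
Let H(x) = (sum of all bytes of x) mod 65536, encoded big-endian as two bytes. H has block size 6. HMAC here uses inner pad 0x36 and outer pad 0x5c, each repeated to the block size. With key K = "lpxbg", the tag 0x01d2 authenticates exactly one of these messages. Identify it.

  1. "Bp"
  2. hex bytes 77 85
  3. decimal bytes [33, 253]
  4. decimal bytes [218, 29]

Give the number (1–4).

Key "lpxbg" = 6c 70 78 62 67 is 5 bytes ≤ B = 6; zero-pad to 6 bytes: K' = 6c 70 78 62 67 00.
K' ⊕ ipad = 5a 46 4e 54 51 36; K' ⊕ opad = 30 2c 24 3e 3b 5c.
m1: inner = H(5a 46 4e 54 51 36 42 70) = 02 7b; tag = H(30 2c 24 3e 3b 5c 02 7b) = 01d2 ← matches
m2: inner = H(5a 46 4e 54 51 36 77 85) = 02 c5; tag = H(30 2c 24 3e 3b 5c 02 c5) = 021c
m3: inner = H(5a 46 4e 54 51 36 21 fd) = 02 e7; tag = H(30 2c 24 3e 3b 5c 02 e7) = 023e
m4: inner = H(5a 46 4e 54 51 36 da 1d) = 02 c0; tag = H(30 2c 24 3e 3b 5c 02 c0) = 0217

1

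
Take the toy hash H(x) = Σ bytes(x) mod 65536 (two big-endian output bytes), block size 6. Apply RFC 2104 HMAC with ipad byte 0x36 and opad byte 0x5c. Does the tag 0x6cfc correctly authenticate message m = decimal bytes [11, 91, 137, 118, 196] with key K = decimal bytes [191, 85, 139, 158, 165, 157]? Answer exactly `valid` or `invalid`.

Key decimal bytes [191, 85, 139, 158, 165, 157] = bf 55 8b 9e a5 9d is exactly B = 6 bytes: K' = bf 55 8b 9e a5 9d.
K' ⊕ ipad = 89 63 bd a8 93 ab; K' ⊕ opad = e3 09 d7 c2 f9 c1.
Inner hash: sum = 137+99+189+168+147+171+11+91+137+118+196 = 1464 → 05 b8.
Outer hash (recomputed tag): sum = 227+9+215+194+249+193+5+184 = 1276 → 04 fc.
Recomputed tag = 04fc; claimed = 6cfc → mismatch.

invalid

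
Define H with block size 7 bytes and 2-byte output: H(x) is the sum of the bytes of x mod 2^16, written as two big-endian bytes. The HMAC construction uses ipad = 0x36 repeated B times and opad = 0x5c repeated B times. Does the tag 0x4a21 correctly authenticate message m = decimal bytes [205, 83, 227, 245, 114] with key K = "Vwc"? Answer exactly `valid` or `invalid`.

invalid

Key "Vwc" = 56 77 63 is 3 bytes ≤ B = 7; zero-pad to 7 bytes: K' = 56 77 63 00 00 00 00.
K' ⊕ ipad = 60 41 55 36 36 36 36; K' ⊕ opad = 0a 2b 3f 5c 5c 5c 5c.
Inner hash: sum = 96+65+85+54+54+54+54+205+83+227+245+114 = 1336 → 05 38.
Outer hash (recomputed tag): sum = 10+43+63+92+92+92+92+5+56 = 545 → 02 21.
Recomputed tag = 0221; claimed = 4a21 → mismatch.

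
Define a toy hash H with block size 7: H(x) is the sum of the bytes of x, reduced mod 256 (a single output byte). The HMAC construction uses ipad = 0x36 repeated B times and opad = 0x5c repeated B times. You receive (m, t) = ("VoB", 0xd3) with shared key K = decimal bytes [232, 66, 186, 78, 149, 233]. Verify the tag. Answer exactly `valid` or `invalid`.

invalid

Key decimal bytes [232, 66, 186, 78, 149, 233] = e8 42 ba 4e 95 e9 is 6 bytes ≤ B = 7; zero-pad to 7 bytes: K' = e8 42 ba 4e 95 e9 00.
K' ⊕ ipad = de 74 8c 78 a3 df 36; K' ⊕ opad = b4 1e e6 12 c9 b5 5c.
Inner hash: sum = 222+116+140+120+163+223+54+86+111+66 = 1301; mod 256 = 21 → 15.
Outer hash (recomputed tag): sum = 180+30+230+18+201+181+92+21 = 953; mod 256 = 185 → b9.
Recomputed tag = b9; claimed = d3 → mismatch.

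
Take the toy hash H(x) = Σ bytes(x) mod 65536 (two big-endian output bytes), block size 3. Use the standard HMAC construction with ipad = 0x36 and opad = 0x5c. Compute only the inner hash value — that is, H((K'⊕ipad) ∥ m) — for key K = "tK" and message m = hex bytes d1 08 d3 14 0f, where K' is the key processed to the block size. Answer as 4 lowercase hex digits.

02c4

Key "tK" = 74 4b is 2 bytes ≤ B = 3; zero-pad to 3 bytes: K' = 74 4b 00.
K' ⊕ ipad = 42 7d 36.
Inner input = 42 7d 36 ∥ d1 08 d3 14 0f.
Inner hash: sum = 66+125+54+209+8+211+20+15 = 708 → 02 c4.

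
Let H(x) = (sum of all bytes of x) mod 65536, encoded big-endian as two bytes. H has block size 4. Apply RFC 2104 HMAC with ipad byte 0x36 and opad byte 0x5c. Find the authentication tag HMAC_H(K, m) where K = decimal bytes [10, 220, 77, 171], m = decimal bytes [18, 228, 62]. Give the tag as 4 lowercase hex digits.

0253

Key decimal bytes [10, 220, 77, 171] = 0a dc 4d ab is exactly B = 4 bytes: K' = 0a dc 4d ab.
K' ⊕ ipad = 3c ea 7b 9d.  K' ⊕ opad = 56 80 11 f7.
Inner input = (K'⊕ipad) ∥ m = 3c ea 7b 9d ∥ 12 e4 3e.
Inner hash: sum = 60+234+123+157+18+228+62 = 882 → 03 72.
Outer input = (K'⊕opad) ∥ inner = 56 80 11 f7 ∥ 03 72.
Outer hash (tag): sum = 86+128+17+247+3+114 = 595 → 02 53.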